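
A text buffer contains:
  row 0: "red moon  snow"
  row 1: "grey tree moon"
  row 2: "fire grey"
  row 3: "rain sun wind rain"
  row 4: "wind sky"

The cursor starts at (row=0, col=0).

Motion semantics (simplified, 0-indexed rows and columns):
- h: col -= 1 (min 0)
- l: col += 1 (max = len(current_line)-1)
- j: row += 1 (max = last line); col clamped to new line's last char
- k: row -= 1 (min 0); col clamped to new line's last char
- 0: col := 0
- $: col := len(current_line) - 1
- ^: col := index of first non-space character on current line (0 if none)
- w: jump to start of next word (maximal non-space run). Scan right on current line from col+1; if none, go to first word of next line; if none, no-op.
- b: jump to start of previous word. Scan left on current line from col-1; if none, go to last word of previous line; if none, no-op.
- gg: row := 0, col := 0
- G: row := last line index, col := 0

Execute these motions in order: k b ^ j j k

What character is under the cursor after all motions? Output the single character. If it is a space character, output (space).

Answer: g

Derivation:
After 1 (k): row=0 col=0 char='r'
After 2 (b): row=0 col=0 char='r'
After 3 (^): row=0 col=0 char='r'
After 4 (j): row=1 col=0 char='g'
After 5 (j): row=2 col=0 char='f'
After 6 (k): row=1 col=0 char='g'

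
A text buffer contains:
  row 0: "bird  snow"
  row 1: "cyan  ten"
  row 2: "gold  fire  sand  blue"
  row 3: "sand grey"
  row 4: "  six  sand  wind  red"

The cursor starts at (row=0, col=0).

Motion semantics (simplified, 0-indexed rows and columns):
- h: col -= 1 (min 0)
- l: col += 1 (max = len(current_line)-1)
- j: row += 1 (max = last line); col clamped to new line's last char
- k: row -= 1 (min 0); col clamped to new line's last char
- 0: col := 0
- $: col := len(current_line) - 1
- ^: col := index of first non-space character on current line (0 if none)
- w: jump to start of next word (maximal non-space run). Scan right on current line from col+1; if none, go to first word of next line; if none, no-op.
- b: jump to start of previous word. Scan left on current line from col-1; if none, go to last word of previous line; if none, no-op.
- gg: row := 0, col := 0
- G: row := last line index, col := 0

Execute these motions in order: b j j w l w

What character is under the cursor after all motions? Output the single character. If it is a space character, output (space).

Answer: s

Derivation:
After 1 (b): row=0 col=0 char='b'
After 2 (j): row=1 col=0 char='c'
After 3 (j): row=2 col=0 char='g'
After 4 (w): row=2 col=6 char='f'
After 5 (l): row=2 col=7 char='i'
After 6 (w): row=2 col=12 char='s'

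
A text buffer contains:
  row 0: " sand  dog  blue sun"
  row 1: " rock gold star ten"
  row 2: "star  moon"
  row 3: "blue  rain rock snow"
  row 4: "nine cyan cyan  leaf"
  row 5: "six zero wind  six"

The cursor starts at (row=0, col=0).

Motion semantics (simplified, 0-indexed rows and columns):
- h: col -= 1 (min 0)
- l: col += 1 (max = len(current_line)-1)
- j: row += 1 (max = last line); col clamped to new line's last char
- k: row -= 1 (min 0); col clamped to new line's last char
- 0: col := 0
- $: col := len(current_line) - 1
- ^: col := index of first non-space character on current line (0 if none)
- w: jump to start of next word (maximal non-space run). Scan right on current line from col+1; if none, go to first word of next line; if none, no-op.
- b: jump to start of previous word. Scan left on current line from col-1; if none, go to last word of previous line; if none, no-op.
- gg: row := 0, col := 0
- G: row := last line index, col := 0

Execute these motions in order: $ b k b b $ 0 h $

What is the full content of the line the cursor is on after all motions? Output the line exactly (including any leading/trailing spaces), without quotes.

Answer:  sand  dog  blue sun

Derivation:
After 1 ($): row=0 col=19 char='n'
After 2 (b): row=0 col=17 char='s'
After 3 (k): row=0 col=17 char='s'
After 4 (b): row=0 col=12 char='b'
After 5 (b): row=0 col=7 char='d'
After 6 ($): row=0 col=19 char='n'
After 7 (0): row=0 col=0 char='_'
After 8 (h): row=0 col=0 char='_'
After 9 ($): row=0 col=19 char='n'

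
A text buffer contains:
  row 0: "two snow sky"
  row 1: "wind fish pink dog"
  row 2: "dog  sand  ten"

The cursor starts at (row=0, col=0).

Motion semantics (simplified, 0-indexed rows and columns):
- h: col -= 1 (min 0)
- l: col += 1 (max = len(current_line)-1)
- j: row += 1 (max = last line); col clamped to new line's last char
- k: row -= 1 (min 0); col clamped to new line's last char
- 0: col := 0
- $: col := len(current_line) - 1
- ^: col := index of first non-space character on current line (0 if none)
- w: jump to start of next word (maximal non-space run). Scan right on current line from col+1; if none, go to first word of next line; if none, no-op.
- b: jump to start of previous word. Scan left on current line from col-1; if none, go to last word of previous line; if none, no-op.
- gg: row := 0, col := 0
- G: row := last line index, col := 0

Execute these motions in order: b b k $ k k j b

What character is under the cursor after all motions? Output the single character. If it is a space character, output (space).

After 1 (b): row=0 col=0 char='t'
After 2 (b): row=0 col=0 char='t'
After 3 (k): row=0 col=0 char='t'
After 4 ($): row=0 col=11 char='y'
After 5 (k): row=0 col=11 char='y'
After 6 (k): row=0 col=11 char='y'
After 7 (j): row=1 col=11 char='i'
After 8 (b): row=1 col=10 char='p'

Answer: p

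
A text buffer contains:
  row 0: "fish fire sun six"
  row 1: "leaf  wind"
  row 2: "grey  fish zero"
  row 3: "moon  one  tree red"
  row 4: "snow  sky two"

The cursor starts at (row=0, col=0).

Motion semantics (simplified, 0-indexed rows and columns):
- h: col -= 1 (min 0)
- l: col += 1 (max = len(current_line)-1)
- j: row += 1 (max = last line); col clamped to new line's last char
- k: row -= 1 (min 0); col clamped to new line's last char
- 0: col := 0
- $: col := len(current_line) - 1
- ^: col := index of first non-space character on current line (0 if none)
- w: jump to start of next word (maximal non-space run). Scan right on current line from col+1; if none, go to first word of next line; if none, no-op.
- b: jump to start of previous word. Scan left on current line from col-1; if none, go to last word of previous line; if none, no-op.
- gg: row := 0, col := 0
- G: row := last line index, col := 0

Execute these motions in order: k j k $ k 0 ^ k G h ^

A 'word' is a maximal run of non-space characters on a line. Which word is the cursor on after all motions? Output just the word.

Answer: snow

Derivation:
After 1 (k): row=0 col=0 char='f'
After 2 (j): row=1 col=0 char='l'
After 3 (k): row=0 col=0 char='f'
After 4 ($): row=0 col=16 char='x'
After 5 (k): row=0 col=16 char='x'
After 6 (0): row=0 col=0 char='f'
After 7 (^): row=0 col=0 char='f'
After 8 (k): row=0 col=0 char='f'
After 9 (G): row=4 col=0 char='s'
After 10 (h): row=4 col=0 char='s'
After 11 (^): row=4 col=0 char='s'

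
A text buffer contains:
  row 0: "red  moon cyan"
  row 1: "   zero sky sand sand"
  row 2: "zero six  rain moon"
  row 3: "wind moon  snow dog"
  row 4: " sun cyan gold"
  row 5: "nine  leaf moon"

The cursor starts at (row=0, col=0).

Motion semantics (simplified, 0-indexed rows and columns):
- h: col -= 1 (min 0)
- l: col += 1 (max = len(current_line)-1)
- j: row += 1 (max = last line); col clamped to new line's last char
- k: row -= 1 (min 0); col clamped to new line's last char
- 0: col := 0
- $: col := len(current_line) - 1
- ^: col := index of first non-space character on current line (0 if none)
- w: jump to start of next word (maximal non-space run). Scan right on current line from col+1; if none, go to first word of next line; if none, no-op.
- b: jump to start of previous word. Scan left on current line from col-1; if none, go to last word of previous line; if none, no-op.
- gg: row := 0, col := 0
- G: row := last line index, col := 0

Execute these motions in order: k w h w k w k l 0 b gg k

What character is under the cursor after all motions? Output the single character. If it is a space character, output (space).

Answer: r

Derivation:
After 1 (k): row=0 col=0 char='r'
After 2 (w): row=0 col=5 char='m'
After 3 (h): row=0 col=4 char='_'
After 4 (w): row=0 col=5 char='m'
After 5 (k): row=0 col=5 char='m'
After 6 (w): row=0 col=10 char='c'
After 7 (k): row=0 col=10 char='c'
After 8 (l): row=0 col=11 char='y'
After 9 (0): row=0 col=0 char='r'
After 10 (b): row=0 col=0 char='r'
After 11 (gg): row=0 col=0 char='r'
After 12 (k): row=0 col=0 char='r'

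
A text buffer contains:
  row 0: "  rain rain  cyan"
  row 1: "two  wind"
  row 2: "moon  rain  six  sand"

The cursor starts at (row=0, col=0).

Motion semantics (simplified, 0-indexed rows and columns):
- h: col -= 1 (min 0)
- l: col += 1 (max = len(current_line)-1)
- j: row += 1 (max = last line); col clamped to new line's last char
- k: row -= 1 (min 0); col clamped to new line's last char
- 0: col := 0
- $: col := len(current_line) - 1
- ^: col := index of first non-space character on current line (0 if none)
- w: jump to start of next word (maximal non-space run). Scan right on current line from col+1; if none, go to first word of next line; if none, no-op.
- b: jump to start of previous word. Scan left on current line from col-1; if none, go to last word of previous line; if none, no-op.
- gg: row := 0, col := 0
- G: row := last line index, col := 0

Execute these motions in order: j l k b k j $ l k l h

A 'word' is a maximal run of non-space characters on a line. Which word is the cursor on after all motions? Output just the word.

After 1 (j): row=1 col=0 char='t'
After 2 (l): row=1 col=1 char='w'
After 3 (k): row=0 col=1 char='_'
After 4 (b): row=0 col=1 char='_'
After 5 (k): row=0 col=1 char='_'
After 6 (j): row=1 col=1 char='w'
After 7 ($): row=1 col=8 char='d'
After 8 (l): row=1 col=8 char='d'
After 9 (k): row=0 col=8 char='a'
After 10 (l): row=0 col=9 char='i'
After 11 (h): row=0 col=8 char='a'

Answer: rain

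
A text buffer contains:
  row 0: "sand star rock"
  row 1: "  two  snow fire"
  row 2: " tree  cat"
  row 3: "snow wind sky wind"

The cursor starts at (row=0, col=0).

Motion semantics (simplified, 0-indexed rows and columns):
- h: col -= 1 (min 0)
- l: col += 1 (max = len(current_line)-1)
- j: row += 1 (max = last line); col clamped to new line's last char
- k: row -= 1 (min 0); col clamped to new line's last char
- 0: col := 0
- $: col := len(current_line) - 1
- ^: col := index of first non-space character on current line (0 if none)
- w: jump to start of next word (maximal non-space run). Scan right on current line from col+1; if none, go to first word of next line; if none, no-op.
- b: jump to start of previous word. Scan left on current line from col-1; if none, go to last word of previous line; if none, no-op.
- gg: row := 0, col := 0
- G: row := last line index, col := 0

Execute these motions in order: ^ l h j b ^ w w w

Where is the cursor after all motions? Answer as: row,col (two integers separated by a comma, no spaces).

After 1 (^): row=0 col=0 char='s'
After 2 (l): row=0 col=1 char='a'
After 3 (h): row=0 col=0 char='s'
After 4 (j): row=1 col=0 char='_'
After 5 (b): row=0 col=10 char='r'
After 6 (^): row=0 col=0 char='s'
After 7 (w): row=0 col=5 char='s'
After 8 (w): row=0 col=10 char='r'
After 9 (w): row=1 col=2 char='t'

Answer: 1,2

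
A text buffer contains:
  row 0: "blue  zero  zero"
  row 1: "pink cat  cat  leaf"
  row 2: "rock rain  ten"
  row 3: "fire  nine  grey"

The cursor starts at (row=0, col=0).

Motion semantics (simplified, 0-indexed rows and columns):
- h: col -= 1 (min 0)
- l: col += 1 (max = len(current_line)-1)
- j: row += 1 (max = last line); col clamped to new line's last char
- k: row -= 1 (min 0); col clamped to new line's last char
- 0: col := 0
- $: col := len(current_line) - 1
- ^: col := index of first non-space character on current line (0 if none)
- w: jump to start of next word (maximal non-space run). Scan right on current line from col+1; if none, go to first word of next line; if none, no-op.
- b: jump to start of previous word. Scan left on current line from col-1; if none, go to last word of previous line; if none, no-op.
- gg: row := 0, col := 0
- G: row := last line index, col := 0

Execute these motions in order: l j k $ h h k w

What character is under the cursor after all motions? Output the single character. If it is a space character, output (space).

Answer: p

Derivation:
After 1 (l): row=0 col=1 char='l'
After 2 (j): row=1 col=1 char='i'
After 3 (k): row=0 col=1 char='l'
After 4 ($): row=0 col=15 char='o'
After 5 (h): row=0 col=14 char='r'
After 6 (h): row=0 col=13 char='e'
After 7 (k): row=0 col=13 char='e'
After 8 (w): row=1 col=0 char='p'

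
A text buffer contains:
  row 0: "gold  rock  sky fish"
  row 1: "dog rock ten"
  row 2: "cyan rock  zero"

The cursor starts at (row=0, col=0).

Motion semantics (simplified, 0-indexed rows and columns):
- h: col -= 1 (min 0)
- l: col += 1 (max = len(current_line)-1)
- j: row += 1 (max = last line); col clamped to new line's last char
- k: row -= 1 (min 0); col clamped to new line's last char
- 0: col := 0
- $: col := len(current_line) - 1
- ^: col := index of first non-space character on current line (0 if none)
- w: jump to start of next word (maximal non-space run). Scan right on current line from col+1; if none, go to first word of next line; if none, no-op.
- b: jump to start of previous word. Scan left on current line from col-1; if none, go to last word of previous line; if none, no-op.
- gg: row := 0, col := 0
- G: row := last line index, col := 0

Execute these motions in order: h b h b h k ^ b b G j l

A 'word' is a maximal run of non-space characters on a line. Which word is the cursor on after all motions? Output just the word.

After 1 (h): row=0 col=0 char='g'
After 2 (b): row=0 col=0 char='g'
After 3 (h): row=0 col=0 char='g'
After 4 (b): row=0 col=0 char='g'
After 5 (h): row=0 col=0 char='g'
After 6 (k): row=0 col=0 char='g'
After 7 (^): row=0 col=0 char='g'
After 8 (b): row=0 col=0 char='g'
After 9 (b): row=0 col=0 char='g'
After 10 (G): row=2 col=0 char='c'
After 11 (j): row=2 col=0 char='c'
After 12 (l): row=2 col=1 char='y'

Answer: cyan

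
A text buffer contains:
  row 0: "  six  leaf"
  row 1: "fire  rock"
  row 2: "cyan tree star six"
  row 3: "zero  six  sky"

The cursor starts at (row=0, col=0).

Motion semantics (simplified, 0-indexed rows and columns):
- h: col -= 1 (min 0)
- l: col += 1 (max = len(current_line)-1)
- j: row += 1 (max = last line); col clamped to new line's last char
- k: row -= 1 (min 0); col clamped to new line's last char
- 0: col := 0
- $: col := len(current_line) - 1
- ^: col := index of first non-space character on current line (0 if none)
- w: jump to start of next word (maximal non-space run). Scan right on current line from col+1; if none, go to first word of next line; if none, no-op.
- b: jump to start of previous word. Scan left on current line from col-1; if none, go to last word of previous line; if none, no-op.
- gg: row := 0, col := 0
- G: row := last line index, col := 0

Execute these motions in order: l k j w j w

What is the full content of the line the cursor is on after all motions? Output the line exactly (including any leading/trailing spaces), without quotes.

Answer: cyan tree star six

Derivation:
After 1 (l): row=0 col=1 char='_'
After 2 (k): row=0 col=1 char='_'
After 3 (j): row=1 col=1 char='i'
After 4 (w): row=1 col=6 char='r'
After 5 (j): row=2 col=6 char='r'
After 6 (w): row=2 col=10 char='s'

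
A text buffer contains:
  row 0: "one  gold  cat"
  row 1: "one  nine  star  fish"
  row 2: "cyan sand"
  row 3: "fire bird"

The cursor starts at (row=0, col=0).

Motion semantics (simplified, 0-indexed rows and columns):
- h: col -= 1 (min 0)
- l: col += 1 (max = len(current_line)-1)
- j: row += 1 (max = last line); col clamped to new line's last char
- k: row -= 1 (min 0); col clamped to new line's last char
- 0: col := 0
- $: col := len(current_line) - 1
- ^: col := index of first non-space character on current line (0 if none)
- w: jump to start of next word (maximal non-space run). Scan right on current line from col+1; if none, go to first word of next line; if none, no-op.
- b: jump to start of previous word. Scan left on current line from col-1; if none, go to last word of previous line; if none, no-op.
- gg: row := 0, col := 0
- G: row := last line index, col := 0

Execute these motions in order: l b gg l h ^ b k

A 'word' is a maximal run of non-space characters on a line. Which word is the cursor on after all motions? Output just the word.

Answer: one

Derivation:
After 1 (l): row=0 col=1 char='n'
After 2 (b): row=0 col=0 char='o'
After 3 (gg): row=0 col=0 char='o'
After 4 (l): row=0 col=1 char='n'
After 5 (h): row=0 col=0 char='o'
After 6 (^): row=0 col=0 char='o'
After 7 (b): row=0 col=0 char='o'
After 8 (k): row=0 col=0 char='o'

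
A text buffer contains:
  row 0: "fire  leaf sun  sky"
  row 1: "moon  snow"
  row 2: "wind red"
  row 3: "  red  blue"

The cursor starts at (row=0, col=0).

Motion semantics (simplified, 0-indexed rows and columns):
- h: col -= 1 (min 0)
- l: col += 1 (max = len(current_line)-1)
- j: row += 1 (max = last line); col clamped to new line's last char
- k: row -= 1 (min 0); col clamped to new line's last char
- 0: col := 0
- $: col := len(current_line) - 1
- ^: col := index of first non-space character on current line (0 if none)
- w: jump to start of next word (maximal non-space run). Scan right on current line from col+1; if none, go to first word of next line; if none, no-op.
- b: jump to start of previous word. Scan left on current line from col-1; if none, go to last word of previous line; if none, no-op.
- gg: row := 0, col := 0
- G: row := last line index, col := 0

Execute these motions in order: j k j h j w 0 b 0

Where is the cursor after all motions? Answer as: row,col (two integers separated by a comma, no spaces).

Answer: 1,0

Derivation:
After 1 (j): row=1 col=0 char='m'
After 2 (k): row=0 col=0 char='f'
After 3 (j): row=1 col=0 char='m'
After 4 (h): row=1 col=0 char='m'
After 5 (j): row=2 col=0 char='w'
After 6 (w): row=2 col=5 char='r'
After 7 (0): row=2 col=0 char='w'
After 8 (b): row=1 col=6 char='s'
After 9 (0): row=1 col=0 char='m'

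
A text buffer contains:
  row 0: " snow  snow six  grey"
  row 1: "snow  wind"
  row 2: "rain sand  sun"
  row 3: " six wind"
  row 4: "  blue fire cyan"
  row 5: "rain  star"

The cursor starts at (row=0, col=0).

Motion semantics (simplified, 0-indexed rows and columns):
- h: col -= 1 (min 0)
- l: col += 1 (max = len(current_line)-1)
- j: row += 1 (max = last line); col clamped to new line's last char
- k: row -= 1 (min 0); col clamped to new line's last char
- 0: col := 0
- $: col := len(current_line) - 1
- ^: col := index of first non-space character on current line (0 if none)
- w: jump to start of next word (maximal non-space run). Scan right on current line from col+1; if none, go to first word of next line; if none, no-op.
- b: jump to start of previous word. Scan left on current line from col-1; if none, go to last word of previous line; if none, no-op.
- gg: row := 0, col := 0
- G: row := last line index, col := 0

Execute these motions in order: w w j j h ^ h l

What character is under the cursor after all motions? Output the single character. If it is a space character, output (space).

Answer: a

Derivation:
After 1 (w): row=0 col=1 char='s'
After 2 (w): row=0 col=7 char='s'
After 3 (j): row=1 col=7 char='i'
After 4 (j): row=2 col=7 char='n'
After 5 (h): row=2 col=6 char='a'
After 6 (^): row=2 col=0 char='r'
After 7 (h): row=2 col=0 char='r'
After 8 (l): row=2 col=1 char='a'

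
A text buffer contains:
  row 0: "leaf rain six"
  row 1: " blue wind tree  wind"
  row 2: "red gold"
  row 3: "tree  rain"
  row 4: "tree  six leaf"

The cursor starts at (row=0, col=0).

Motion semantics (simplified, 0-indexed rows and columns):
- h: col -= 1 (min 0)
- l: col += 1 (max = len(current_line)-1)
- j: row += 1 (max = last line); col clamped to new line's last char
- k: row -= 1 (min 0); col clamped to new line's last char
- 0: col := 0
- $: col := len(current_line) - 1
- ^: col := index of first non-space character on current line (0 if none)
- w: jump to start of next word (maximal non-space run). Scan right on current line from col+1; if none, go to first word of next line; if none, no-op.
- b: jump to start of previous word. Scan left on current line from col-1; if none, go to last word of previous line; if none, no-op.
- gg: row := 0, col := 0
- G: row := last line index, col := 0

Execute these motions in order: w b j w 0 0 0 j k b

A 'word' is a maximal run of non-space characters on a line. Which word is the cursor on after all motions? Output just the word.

After 1 (w): row=0 col=5 char='r'
After 2 (b): row=0 col=0 char='l'
After 3 (j): row=1 col=0 char='_'
After 4 (w): row=1 col=1 char='b'
After 5 (0): row=1 col=0 char='_'
After 6 (0): row=1 col=0 char='_'
After 7 (0): row=1 col=0 char='_'
After 8 (j): row=2 col=0 char='r'
After 9 (k): row=1 col=0 char='_'
After 10 (b): row=0 col=10 char='s'

Answer: six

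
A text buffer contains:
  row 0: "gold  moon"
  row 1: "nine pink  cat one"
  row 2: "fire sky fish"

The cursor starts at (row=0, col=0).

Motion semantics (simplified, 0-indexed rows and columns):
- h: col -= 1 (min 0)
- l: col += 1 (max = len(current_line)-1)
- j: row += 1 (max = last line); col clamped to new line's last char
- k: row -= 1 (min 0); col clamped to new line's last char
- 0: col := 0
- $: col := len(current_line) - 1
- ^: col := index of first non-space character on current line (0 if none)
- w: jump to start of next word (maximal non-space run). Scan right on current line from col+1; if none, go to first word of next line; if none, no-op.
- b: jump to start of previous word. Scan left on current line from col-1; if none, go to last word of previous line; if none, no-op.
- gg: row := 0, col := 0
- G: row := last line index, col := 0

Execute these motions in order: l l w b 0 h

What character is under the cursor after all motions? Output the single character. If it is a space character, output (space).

Answer: g

Derivation:
After 1 (l): row=0 col=1 char='o'
After 2 (l): row=0 col=2 char='l'
After 3 (w): row=0 col=6 char='m'
After 4 (b): row=0 col=0 char='g'
After 5 (0): row=0 col=0 char='g'
After 6 (h): row=0 col=0 char='g'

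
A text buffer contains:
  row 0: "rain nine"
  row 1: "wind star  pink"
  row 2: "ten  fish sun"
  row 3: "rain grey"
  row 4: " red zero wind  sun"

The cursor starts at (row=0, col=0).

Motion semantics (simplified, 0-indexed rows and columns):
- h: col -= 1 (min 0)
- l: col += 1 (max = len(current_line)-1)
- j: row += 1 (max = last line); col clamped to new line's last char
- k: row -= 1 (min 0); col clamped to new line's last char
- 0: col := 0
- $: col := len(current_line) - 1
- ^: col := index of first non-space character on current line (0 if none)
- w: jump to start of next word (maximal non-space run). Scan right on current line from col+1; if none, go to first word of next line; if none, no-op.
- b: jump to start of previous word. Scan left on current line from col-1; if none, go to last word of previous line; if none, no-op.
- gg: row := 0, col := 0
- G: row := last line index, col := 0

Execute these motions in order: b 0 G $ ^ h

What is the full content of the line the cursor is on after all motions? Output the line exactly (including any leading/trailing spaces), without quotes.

After 1 (b): row=0 col=0 char='r'
After 2 (0): row=0 col=0 char='r'
After 3 (G): row=4 col=0 char='_'
After 4 ($): row=4 col=18 char='n'
After 5 (^): row=4 col=1 char='r'
After 6 (h): row=4 col=0 char='_'

Answer:  red zero wind  sun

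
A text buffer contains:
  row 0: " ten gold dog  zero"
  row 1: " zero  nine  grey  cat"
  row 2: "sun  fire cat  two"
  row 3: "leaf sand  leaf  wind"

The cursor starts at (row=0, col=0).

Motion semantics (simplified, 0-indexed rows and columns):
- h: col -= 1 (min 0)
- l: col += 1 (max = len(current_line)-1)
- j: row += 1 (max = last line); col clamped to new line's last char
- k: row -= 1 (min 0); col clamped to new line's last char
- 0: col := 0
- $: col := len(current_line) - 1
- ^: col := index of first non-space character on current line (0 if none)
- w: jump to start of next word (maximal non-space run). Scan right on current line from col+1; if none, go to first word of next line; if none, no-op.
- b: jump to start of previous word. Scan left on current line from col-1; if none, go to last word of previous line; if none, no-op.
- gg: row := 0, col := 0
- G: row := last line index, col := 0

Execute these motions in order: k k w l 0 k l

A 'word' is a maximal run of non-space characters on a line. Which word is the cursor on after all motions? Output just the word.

Answer: ten

Derivation:
After 1 (k): row=0 col=0 char='_'
After 2 (k): row=0 col=0 char='_'
After 3 (w): row=0 col=1 char='t'
After 4 (l): row=0 col=2 char='e'
After 5 (0): row=0 col=0 char='_'
After 6 (k): row=0 col=0 char='_'
After 7 (l): row=0 col=1 char='t'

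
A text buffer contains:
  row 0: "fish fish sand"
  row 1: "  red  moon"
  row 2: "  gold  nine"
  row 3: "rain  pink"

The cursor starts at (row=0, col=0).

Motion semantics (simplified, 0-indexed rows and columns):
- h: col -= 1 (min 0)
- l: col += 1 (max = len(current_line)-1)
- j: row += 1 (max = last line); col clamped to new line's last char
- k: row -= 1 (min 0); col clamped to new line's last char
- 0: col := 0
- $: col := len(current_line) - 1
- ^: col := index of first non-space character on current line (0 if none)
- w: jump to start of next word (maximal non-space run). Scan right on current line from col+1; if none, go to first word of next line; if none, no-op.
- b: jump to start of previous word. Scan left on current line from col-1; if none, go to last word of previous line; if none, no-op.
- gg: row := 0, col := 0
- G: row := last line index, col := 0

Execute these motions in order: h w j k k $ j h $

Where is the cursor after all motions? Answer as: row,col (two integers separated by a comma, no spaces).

After 1 (h): row=0 col=0 char='f'
After 2 (w): row=0 col=5 char='f'
After 3 (j): row=1 col=5 char='_'
After 4 (k): row=0 col=5 char='f'
After 5 (k): row=0 col=5 char='f'
After 6 ($): row=0 col=13 char='d'
After 7 (j): row=1 col=10 char='n'
After 8 (h): row=1 col=9 char='o'
After 9 ($): row=1 col=10 char='n'

Answer: 1,10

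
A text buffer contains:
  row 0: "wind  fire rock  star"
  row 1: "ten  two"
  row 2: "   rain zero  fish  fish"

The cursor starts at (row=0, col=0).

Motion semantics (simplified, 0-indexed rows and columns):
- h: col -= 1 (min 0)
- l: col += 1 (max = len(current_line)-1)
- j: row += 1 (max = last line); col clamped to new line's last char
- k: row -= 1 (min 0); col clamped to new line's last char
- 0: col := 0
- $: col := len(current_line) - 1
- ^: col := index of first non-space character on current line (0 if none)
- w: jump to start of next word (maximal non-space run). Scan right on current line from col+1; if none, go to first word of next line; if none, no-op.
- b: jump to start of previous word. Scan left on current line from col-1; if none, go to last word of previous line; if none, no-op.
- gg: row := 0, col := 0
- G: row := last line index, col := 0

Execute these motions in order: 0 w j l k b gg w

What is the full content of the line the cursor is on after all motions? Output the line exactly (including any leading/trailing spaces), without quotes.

After 1 (0): row=0 col=0 char='w'
After 2 (w): row=0 col=6 char='f'
After 3 (j): row=1 col=6 char='w'
After 4 (l): row=1 col=7 char='o'
After 5 (k): row=0 col=7 char='i'
After 6 (b): row=0 col=6 char='f'
After 7 (gg): row=0 col=0 char='w'
After 8 (w): row=0 col=6 char='f'

Answer: wind  fire rock  star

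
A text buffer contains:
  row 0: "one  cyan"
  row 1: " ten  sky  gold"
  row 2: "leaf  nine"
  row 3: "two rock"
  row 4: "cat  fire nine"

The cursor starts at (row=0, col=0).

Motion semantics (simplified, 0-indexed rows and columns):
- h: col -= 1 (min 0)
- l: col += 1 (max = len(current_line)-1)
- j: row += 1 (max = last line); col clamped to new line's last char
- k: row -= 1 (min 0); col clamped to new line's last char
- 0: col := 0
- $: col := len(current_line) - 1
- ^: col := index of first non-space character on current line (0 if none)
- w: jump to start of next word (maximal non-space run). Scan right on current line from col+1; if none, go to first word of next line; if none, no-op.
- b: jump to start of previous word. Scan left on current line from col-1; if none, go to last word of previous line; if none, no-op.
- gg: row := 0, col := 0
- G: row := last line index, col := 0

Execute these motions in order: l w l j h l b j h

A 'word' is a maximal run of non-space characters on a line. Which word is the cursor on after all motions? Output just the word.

Answer: leaf

Derivation:
After 1 (l): row=0 col=1 char='n'
After 2 (w): row=0 col=5 char='c'
After 3 (l): row=0 col=6 char='y'
After 4 (j): row=1 col=6 char='s'
After 5 (h): row=1 col=5 char='_'
After 6 (l): row=1 col=6 char='s'
After 7 (b): row=1 col=1 char='t'
After 8 (j): row=2 col=1 char='e'
After 9 (h): row=2 col=0 char='l'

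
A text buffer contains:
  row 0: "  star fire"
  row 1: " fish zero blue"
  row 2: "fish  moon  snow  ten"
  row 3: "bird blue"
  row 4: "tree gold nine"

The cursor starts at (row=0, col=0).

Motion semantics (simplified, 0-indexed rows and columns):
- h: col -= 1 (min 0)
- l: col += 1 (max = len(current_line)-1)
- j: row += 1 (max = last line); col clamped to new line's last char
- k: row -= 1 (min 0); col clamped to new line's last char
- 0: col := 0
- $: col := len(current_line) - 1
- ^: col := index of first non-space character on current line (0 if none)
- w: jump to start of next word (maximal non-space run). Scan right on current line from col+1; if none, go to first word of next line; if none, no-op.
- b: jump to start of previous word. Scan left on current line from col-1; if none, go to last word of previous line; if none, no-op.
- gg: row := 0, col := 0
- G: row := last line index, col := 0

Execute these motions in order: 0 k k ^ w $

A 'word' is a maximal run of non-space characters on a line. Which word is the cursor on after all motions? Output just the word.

Answer: fire

Derivation:
After 1 (0): row=0 col=0 char='_'
After 2 (k): row=0 col=0 char='_'
After 3 (k): row=0 col=0 char='_'
After 4 (^): row=0 col=2 char='s'
After 5 (w): row=0 col=7 char='f'
After 6 ($): row=0 col=10 char='e'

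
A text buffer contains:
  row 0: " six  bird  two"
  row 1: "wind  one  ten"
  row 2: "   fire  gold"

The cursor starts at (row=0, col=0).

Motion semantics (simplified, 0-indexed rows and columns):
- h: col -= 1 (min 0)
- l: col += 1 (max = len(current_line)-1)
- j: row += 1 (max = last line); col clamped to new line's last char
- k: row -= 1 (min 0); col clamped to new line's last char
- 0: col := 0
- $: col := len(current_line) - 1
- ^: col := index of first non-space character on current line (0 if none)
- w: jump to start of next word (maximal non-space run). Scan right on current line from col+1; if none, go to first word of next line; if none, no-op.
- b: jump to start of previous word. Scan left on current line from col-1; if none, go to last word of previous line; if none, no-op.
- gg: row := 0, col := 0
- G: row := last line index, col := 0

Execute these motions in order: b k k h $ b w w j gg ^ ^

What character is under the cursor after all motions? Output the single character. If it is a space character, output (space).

After 1 (b): row=0 col=0 char='_'
After 2 (k): row=0 col=0 char='_'
After 3 (k): row=0 col=0 char='_'
After 4 (h): row=0 col=0 char='_'
After 5 ($): row=0 col=14 char='o'
After 6 (b): row=0 col=12 char='t'
After 7 (w): row=1 col=0 char='w'
After 8 (w): row=1 col=6 char='o'
After 9 (j): row=2 col=6 char='e'
After 10 (gg): row=0 col=0 char='_'
After 11 (^): row=0 col=1 char='s'
After 12 (^): row=0 col=1 char='s'

Answer: s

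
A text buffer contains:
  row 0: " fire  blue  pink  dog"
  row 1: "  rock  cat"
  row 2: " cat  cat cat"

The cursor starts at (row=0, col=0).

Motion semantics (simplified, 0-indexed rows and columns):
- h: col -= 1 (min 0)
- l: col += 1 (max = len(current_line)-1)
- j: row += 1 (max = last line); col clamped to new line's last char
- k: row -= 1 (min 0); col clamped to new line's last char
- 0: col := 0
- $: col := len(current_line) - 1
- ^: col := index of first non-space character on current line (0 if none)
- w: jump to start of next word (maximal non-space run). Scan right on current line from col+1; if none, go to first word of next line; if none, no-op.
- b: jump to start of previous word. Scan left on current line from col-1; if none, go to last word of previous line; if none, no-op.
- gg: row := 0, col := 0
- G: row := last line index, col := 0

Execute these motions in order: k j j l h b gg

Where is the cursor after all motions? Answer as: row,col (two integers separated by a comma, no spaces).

Answer: 0,0

Derivation:
After 1 (k): row=0 col=0 char='_'
After 2 (j): row=1 col=0 char='_'
After 3 (j): row=2 col=0 char='_'
After 4 (l): row=2 col=1 char='c'
After 5 (h): row=2 col=0 char='_'
After 6 (b): row=1 col=8 char='c'
After 7 (gg): row=0 col=0 char='_'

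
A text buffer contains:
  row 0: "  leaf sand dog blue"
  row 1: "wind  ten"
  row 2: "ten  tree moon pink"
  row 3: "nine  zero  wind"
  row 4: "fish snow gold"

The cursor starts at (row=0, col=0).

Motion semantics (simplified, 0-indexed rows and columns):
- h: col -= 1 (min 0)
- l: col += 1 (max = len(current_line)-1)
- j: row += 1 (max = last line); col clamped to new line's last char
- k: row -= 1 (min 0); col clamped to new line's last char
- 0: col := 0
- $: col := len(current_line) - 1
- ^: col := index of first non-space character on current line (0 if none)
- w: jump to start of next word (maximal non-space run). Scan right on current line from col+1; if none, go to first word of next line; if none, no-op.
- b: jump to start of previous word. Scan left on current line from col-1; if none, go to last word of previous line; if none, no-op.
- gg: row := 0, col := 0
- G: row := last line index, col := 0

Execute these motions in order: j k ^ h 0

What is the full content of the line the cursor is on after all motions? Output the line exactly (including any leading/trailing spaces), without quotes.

Answer:   leaf sand dog blue

Derivation:
After 1 (j): row=1 col=0 char='w'
After 2 (k): row=0 col=0 char='_'
After 3 (^): row=0 col=2 char='l'
After 4 (h): row=0 col=1 char='_'
After 5 (0): row=0 col=0 char='_'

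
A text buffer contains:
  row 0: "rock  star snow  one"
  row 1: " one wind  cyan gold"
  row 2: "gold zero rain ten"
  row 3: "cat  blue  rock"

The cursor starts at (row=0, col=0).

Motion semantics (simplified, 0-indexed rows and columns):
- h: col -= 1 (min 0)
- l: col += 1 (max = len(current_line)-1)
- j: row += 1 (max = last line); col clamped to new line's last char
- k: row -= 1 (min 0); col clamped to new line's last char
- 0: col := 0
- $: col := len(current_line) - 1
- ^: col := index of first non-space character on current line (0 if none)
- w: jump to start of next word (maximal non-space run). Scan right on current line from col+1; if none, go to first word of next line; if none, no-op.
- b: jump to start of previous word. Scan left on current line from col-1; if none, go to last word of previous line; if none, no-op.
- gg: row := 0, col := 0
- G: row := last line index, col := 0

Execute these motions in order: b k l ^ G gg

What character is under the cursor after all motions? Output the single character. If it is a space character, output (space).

Answer: r

Derivation:
After 1 (b): row=0 col=0 char='r'
After 2 (k): row=0 col=0 char='r'
After 3 (l): row=0 col=1 char='o'
After 4 (^): row=0 col=0 char='r'
After 5 (G): row=3 col=0 char='c'
After 6 (gg): row=0 col=0 char='r'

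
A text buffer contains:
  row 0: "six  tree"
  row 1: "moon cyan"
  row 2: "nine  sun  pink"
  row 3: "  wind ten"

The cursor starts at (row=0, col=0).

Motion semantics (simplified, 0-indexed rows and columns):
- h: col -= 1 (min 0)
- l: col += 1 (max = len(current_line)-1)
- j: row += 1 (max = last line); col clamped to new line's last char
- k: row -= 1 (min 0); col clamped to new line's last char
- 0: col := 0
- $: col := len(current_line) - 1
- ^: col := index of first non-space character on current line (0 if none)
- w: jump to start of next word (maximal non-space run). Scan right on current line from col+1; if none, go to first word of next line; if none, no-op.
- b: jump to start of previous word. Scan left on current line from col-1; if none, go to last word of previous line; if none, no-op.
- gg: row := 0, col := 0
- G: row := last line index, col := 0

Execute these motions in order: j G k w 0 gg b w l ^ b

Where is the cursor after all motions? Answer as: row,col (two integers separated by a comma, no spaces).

Answer: 0,0

Derivation:
After 1 (j): row=1 col=0 char='m'
After 2 (G): row=3 col=0 char='_'
After 3 (k): row=2 col=0 char='n'
After 4 (w): row=2 col=6 char='s'
After 5 (0): row=2 col=0 char='n'
After 6 (gg): row=0 col=0 char='s'
After 7 (b): row=0 col=0 char='s'
After 8 (w): row=0 col=5 char='t'
After 9 (l): row=0 col=6 char='r'
After 10 (^): row=0 col=0 char='s'
After 11 (b): row=0 col=0 char='s'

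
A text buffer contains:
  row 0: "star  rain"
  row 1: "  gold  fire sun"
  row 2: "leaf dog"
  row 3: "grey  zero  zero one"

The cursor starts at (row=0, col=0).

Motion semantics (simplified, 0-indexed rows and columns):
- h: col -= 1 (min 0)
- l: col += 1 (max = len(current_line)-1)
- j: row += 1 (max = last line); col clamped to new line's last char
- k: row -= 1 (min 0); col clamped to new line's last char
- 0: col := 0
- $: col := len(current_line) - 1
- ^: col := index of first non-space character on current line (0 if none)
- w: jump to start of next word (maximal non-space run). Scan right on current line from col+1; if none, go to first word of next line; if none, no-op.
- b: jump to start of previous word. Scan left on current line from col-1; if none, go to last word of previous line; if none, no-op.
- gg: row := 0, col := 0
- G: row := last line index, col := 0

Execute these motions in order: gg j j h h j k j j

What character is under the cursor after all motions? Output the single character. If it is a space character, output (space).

After 1 (gg): row=0 col=0 char='s'
After 2 (j): row=1 col=0 char='_'
After 3 (j): row=2 col=0 char='l'
After 4 (h): row=2 col=0 char='l'
After 5 (h): row=2 col=0 char='l'
After 6 (j): row=3 col=0 char='g'
After 7 (k): row=2 col=0 char='l'
After 8 (j): row=3 col=0 char='g'
After 9 (j): row=3 col=0 char='g'

Answer: g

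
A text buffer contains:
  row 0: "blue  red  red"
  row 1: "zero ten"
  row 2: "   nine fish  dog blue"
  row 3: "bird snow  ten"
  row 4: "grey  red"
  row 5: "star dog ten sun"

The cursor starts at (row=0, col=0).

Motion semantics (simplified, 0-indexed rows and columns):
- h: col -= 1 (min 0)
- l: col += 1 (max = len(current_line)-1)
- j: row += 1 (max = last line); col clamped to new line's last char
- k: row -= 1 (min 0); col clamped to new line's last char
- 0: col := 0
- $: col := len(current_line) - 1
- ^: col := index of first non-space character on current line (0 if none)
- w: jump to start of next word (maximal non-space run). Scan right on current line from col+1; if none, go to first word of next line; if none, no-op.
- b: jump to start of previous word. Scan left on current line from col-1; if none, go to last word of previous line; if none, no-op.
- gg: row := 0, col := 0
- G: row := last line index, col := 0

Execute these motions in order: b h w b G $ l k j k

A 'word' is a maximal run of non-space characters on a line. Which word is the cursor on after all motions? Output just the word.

After 1 (b): row=0 col=0 char='b'
After 2 (h): row=0 col=0 char='b'
After 3 (w): row=0 col=6 char='r'
After 4 (b): row=0 col=0 char='b'
After 5 (G): row=5 col=0 char='s'
After 6 ($): row=5 col=15 char='n'
After 7 (l): row=5 col=15 char='n'
After 8 (k): row=4 col=8 char='d'
After 9 (j): row=5 col=8 char='_'
After 10 (k): row=4 col=8 char='d'

Answer: red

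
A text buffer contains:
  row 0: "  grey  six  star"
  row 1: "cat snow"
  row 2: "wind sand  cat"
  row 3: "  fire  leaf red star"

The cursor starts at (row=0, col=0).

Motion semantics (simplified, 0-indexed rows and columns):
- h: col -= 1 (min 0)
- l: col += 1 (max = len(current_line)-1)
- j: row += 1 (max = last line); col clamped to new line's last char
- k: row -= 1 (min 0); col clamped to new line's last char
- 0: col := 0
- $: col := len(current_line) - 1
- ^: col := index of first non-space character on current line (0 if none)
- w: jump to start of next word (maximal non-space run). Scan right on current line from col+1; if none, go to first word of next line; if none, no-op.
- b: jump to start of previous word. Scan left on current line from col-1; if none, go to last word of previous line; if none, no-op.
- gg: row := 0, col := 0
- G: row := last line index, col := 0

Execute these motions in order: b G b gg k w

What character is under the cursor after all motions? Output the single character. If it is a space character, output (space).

Answer: g

Derivation:
After 1 (b): row=0 col=0 char='_'
After 2 (G): row=3 col=0 char='_'
After 3 (b): row=2 col=11 char='c'
After 4 (gg): row=0 col=0 char='_'
After 5 (k): row=0 col=0 char='_'
After 6 (w): row=0 col=2 char='g'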